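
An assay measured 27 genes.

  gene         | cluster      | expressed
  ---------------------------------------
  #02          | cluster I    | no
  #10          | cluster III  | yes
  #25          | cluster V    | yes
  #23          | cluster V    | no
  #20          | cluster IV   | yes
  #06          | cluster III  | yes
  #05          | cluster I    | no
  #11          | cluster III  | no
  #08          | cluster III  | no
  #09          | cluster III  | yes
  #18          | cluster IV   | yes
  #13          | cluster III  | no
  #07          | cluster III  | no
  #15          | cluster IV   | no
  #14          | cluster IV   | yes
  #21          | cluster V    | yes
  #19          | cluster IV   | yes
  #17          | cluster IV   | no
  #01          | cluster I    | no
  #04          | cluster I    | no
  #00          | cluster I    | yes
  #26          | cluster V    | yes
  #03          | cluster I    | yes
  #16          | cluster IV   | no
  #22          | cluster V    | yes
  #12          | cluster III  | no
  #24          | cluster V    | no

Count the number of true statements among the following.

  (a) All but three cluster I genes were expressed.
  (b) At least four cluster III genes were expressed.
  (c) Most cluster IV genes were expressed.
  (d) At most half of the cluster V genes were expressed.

1

(a) cluster I: |A| = 6, |A ∩ B| = 2; needs |A ∖ B| = 3 — false.
(b) cluster III: |A| = 8, |A ∩ B| = 3; needs |A ∩ B| ≥ 4 — false.
(c) cluster IV: |A| = 7, |A ∩ B| = 4; needs |A ∩ B| > |A ∖ B| — true.
(d) cluster V: |A| = 6, |A ∩ B| = 4; needs |A ∩ B| ≤ |A ∖ B| — false.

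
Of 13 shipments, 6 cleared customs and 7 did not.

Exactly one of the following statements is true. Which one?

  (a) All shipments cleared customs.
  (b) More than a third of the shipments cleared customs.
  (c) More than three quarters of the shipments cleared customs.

(b)

|A| = 13, |A ∩ B| = 6, |A ∖ B| = 7.
(a) requires A ⊆ B, i.e. every element of A is in B (|A ∖ B| = 0): false.
(b) requires |A ∩ B| / |A| > 1/3: true.
(c) requires |A ∩ B| / |A| > 3/4: false.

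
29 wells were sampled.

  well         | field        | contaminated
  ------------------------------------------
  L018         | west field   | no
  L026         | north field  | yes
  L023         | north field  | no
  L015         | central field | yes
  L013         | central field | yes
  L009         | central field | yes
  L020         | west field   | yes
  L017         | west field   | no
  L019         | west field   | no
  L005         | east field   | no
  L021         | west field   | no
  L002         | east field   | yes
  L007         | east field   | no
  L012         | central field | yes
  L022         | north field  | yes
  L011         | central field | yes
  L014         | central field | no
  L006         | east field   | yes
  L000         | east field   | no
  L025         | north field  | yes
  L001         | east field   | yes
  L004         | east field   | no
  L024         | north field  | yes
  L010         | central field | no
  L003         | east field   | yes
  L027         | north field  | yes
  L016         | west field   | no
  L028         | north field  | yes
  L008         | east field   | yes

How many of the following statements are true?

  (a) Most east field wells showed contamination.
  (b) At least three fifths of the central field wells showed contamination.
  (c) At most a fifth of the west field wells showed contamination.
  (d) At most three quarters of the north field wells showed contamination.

3

(a) east field: |A| = 9, |A ∩ B| = 5; needs |A ∩ B| > |A ∖ B| — true.
(b) central field: |A| = 7, |A ∩ B| = 5; needs |A ∩ B| / |A| ≥ 3/5 — true.
(c) west field: |A| = 6, |A ∩ B| = 1; needs |A ∩ B| / |A| ≤ 1/5 — true.
(d) north field: |A| = 7, |A ∩ B| = 6; needs |A ∩ B| / |A| ≤ 3/4 — false.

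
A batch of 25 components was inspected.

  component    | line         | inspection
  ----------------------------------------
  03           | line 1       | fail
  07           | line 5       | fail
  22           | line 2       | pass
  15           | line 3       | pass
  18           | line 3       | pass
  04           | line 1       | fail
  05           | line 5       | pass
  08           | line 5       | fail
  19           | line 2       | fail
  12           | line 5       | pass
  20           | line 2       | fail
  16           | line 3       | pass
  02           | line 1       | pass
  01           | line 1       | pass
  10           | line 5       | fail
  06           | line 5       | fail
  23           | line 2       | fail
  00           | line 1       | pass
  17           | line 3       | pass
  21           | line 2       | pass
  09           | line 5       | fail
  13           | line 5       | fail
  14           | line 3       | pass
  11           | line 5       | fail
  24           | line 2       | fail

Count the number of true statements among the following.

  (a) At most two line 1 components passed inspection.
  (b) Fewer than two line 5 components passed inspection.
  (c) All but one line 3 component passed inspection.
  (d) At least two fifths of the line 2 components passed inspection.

0

(a) line 1: |A| = 5, |A ∩ B| = 3; needs |A ∩ B| ≤ 2 — false.
(b) line 5: |A| = 9, |A ∩ B| = 2; needs |A ∩ B| < 2 — false.
(c) line 3: |A| = 5, |A ∩ B| = 5; needs |A ∖ B| = 1 — false.
(d) line 2: |A| = 6, |A ∩ B| = 2; needs |A ∩ B| / |A| ≥ 2/5 — false.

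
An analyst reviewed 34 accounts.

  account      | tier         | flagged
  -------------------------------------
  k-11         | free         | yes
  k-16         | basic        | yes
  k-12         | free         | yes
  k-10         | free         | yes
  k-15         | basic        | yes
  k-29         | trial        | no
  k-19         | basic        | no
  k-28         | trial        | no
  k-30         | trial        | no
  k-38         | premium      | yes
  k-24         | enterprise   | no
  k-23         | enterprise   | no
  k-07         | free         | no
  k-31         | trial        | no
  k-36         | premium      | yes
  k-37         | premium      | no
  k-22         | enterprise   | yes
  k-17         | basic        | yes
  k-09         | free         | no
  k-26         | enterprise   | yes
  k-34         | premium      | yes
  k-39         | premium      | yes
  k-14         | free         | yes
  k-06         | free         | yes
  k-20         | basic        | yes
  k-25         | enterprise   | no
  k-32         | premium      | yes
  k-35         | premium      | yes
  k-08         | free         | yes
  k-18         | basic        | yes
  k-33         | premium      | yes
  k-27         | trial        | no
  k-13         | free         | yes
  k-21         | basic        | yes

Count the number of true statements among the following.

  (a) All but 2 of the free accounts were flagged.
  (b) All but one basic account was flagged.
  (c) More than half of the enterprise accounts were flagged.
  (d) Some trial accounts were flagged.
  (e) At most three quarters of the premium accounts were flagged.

(a) free: |A| = 9, |A ∩ B| = 7; needs |A ∖ B| = 2 — true.
(b) basic: |A| = 7, |A ∩ B| = 6; needs |A ∖ B| = 1 — true.
(c) enterprise: |A| = 5, |A ∩ B| = 2; needs |A ∩ B| > |A ∖ B| — false.
(d) trial: |A| = 5, |A ∩ B| = 0; needs A ∩ B ≠ ∅ (|A ∩ B| ≥ 1) — false.
(e) premium: |A| = 8, |A ∩ B| = 7; needs |A ∩ B| / |A| ≤ 3/4 — false.

2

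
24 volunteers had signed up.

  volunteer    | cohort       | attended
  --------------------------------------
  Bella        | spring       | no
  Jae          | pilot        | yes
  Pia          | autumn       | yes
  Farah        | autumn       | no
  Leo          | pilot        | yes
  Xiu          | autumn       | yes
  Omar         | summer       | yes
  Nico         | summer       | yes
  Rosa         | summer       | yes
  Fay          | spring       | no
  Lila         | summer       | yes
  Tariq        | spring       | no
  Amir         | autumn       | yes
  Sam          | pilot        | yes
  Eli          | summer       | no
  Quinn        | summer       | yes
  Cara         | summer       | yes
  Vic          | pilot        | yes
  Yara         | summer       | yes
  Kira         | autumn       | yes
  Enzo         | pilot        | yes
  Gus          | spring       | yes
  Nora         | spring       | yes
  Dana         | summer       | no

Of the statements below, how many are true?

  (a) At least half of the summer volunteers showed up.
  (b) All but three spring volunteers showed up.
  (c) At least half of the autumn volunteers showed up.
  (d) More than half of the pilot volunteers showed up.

4

(a) summer: |A| = 9, |A ∩ B| = 7; needs |A ∩ B| ≥ |A ∖ B| — true.
(b) spring: |A| = 5, |A ∩ B| = 2; needs |A ∖ B| = 3 — true.
(c) autumn: |A| = 5, |A ∩ B| = 4; needs |A ∩ B| ≥ |A ∖ B| — true.
(d) pilot: |A| = 5, |A ∩ B| = 5; needs |A ∩ B| > |A ∖ B| — true.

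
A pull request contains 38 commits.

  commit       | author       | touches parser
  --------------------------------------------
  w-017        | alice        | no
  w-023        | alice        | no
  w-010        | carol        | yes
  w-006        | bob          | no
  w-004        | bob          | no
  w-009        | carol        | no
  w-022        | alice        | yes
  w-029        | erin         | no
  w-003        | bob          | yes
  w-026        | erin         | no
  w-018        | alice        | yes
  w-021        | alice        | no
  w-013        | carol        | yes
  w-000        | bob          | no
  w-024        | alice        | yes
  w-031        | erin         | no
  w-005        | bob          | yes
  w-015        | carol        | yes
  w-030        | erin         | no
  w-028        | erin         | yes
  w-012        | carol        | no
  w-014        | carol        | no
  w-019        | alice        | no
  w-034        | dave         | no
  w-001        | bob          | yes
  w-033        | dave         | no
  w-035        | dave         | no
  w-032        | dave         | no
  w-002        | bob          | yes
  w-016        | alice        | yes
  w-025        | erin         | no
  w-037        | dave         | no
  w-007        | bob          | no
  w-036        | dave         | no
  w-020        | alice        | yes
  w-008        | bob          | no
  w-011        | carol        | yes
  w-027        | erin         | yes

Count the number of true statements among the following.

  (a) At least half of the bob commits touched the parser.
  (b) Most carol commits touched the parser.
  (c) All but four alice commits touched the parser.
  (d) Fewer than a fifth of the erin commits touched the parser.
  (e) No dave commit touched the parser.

(a) bob: |A| = 9, |A ∩ B| = 4; needs |A ∩ B| ≥ |A ∖ B| — false.
(b) carol: |A| = 7, |A ∩ B| = 4; needs |A ∩ B| > |A ∖ B| — true.
(c) alice: |A| = 9, |A ∩ B| = 5; needs |A ∖ B| = 4 — true.
(d) erin: |A| = 7, |A ∩ B| = 2; needs |A ∩ B| / |A| < 1/5 — false.
(e) dave: |A| = 6, |A ∩ B| = 0; needs A ∩ B = ∅ (|A ∩ B| = 0) — true.

3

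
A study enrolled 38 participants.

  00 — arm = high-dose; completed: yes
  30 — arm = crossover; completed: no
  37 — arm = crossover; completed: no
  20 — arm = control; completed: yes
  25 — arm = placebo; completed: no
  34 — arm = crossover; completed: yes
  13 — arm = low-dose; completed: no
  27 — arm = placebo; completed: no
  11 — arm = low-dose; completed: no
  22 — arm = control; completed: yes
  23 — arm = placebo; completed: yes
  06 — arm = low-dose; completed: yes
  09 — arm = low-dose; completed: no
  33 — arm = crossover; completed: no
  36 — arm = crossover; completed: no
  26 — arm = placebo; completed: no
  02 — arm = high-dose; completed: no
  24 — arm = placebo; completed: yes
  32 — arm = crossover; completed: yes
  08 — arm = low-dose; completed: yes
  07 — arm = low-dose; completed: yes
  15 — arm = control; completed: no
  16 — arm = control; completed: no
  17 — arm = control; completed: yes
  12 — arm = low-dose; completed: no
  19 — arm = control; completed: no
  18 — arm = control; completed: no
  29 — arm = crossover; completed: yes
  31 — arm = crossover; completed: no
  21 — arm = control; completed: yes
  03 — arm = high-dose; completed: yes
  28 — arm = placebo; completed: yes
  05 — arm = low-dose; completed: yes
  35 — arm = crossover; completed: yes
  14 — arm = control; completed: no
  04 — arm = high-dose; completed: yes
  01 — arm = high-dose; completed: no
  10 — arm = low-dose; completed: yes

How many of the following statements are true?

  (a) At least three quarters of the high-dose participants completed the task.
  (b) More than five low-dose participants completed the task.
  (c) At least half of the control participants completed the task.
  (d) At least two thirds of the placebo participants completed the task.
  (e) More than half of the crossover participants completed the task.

(a) high-dose: |A| = 5, |A ∩ B| = 3; needs |A ∩ B| / |A| ≥ 3/4 — false.
(b) low-dose: |A| = 9, |A ∩ B| = 5; needs |A ∩ B| > 5 — false.
(c) control: |A| = 9, |A ∩ B| = 4; needs |A ∩ B| ≥ |A ∖ B| — false.
(d) placebo: |A| = 6, |A ∩ B| = 3; needs |A ∩ B| / |A| ≥ 2/3 — false.
(e) crossover: |A| = 9, |A ∩ B| = 4; needs |A ∩ B| > |A ∖ B| — false.

0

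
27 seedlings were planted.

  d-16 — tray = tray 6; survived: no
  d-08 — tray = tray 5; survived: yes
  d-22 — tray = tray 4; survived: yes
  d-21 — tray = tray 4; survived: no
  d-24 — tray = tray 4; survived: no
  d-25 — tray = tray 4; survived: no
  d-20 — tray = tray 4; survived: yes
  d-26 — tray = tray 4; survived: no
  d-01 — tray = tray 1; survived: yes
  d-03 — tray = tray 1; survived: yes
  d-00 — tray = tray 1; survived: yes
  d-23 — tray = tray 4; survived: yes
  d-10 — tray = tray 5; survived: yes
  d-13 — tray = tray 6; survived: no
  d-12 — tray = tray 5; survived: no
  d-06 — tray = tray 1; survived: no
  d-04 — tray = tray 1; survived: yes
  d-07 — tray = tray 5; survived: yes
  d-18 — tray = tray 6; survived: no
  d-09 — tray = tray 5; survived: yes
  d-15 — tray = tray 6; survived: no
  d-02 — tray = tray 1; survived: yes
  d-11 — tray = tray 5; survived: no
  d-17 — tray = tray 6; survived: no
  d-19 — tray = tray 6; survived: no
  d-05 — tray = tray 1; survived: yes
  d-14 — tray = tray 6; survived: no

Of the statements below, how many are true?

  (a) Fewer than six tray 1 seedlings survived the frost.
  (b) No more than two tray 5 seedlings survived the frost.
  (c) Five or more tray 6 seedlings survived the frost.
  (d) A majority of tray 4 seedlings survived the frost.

0

(a) tray 1: |A| = 7, |A ∩ B| = 6; needs |A ∩ B| < 6 — false.
(b) tray 5: |A| = 6, |A ∩ B| = 4; needs |A ∩ B| ≤ 2 — false.
(c) tray 6: |A| = 7, |A ∩ B| = 0; needs |A ∩ B| ≥ 5 — false.
(d) tray 4: |A| = 7, |A ∩ B| = 3; needs |A ∩ B| > |A ∖ B| — false.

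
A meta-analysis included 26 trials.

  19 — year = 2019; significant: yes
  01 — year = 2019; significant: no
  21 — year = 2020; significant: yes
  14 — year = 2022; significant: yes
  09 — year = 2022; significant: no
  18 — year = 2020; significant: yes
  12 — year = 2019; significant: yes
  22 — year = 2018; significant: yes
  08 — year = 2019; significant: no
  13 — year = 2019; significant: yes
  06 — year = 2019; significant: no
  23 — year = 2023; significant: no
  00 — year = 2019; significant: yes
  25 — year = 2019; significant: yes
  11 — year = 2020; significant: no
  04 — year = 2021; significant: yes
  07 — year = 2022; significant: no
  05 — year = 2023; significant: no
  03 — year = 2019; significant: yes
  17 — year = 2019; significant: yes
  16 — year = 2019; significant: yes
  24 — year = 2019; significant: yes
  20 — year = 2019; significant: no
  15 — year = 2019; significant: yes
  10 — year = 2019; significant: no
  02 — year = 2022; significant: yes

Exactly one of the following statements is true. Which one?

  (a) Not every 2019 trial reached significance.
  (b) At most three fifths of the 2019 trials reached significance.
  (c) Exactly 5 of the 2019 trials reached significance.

(a)

|A| = 15, |A ∩ B| = 10, |A ∖ B| = 5.
(a) requires A ⊄ B (|A ∖ B| ≥ 1): true.
(b) requires |A ∩ B| / |A| ≤ 3/5: false.
(c) requires |A ∩ B| = 5: false.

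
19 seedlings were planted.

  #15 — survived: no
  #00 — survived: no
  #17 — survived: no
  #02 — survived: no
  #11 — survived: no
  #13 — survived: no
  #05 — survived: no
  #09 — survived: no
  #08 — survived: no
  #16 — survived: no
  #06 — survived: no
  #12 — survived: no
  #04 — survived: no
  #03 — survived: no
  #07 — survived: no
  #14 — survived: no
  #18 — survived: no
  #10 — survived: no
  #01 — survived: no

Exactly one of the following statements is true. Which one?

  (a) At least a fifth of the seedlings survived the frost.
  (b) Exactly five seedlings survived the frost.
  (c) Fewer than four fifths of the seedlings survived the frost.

(c)

|A| = 19, |A ∩ B| = 0, |A ∖ B| = 19.
(a) requires |A ∩ B| / |A| ≥ 1/5: false.
(b) requires |A ∩ B| = 5: false.
(c) requires |A ∩ B| / |A| < 4/5: true.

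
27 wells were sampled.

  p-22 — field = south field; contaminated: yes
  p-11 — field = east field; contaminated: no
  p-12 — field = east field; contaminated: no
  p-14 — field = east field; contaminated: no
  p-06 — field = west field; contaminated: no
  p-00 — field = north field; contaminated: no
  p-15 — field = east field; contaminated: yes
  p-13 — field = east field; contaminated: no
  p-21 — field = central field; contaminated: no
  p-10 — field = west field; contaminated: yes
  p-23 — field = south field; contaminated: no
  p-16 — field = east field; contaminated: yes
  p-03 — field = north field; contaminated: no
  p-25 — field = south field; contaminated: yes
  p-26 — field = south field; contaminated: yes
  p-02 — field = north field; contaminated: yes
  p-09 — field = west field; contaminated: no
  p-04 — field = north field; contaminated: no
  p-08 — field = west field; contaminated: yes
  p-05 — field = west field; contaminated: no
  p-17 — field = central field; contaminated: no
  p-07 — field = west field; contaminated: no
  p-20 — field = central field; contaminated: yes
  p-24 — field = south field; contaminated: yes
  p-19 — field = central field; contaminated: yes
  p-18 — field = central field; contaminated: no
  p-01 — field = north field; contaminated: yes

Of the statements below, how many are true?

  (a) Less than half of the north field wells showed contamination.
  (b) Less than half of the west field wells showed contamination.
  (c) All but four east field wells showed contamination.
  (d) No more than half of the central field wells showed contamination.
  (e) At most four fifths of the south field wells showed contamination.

(a) north field: |A| = 5, |A ∩ B| = 2; needs |A ∩ B| < |A ∖ B| — true.
(b) west field: |A| = 6, |A ∩ B| = 2; needs |A ∩ B| < |A ∖ B| — true.
(c) east field: |A| = 6, |A ∩ B| = 2; needs |A ∖ B| = 4 — true.
(d) central field: |A| = 5, |A ∩ B| = 2; needs |A ∩ B| ≤ |A ∖ B| — true.
(e) south field: |A| = 5, |A ∩ B| = 4; needs |A ∩ B| / |A| ≤ 4/5 — true.

5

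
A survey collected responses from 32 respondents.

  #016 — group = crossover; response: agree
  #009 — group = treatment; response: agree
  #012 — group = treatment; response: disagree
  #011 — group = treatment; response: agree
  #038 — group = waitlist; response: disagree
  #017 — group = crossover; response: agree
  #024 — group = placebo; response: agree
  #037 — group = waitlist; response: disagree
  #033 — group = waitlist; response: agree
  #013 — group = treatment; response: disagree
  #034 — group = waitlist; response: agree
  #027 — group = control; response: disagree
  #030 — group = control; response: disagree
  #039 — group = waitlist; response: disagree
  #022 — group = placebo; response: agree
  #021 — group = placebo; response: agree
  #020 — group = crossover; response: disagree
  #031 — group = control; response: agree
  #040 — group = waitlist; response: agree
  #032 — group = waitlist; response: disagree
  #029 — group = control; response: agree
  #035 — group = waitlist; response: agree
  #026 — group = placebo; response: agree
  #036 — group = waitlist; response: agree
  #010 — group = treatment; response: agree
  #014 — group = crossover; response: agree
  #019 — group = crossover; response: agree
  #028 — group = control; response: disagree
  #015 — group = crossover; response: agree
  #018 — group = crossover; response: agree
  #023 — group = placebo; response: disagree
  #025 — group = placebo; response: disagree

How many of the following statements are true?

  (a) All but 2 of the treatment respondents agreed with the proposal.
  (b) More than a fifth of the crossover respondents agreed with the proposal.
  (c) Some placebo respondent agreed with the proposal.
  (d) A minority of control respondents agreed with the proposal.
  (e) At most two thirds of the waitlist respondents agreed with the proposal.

(a) treatment: |A| = 5, |A ∩ B| = 3; needs |A ∖ B| = 2 — true.
(b) crossover: |A| = 7, |A ∩ B| = 6; needs |A ∩ B| / |A| > 1/5 — true.
(c) placebo: |A| = 6, |A ∩ B| = 4; needs A ∩ B ≠ ∅ (|A ∩ B| ≥ 1) — true.
(d) control: |A| = 5, |A ∩ B| = 2; needs |A ∩ B| < |A ∖ B| — true.
(e) waitlist: |A| = 9, |A ∩ B| = 5; needs |A ∩ B| / |A| ≤ 2/3 — true.

5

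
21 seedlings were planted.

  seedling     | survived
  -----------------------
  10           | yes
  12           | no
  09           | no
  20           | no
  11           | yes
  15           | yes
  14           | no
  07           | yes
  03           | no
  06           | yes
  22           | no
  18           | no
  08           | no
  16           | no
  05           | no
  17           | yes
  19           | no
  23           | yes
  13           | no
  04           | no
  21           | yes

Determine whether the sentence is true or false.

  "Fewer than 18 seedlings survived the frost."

'Fewer than 18 seedlings survived the frost' holds iff |A ∩ B| < 18.
|A| = 21, |A ∩ B| = 8, |A ∖ B| = 13.
|A ∩ B| = 8, so the statement is true.

True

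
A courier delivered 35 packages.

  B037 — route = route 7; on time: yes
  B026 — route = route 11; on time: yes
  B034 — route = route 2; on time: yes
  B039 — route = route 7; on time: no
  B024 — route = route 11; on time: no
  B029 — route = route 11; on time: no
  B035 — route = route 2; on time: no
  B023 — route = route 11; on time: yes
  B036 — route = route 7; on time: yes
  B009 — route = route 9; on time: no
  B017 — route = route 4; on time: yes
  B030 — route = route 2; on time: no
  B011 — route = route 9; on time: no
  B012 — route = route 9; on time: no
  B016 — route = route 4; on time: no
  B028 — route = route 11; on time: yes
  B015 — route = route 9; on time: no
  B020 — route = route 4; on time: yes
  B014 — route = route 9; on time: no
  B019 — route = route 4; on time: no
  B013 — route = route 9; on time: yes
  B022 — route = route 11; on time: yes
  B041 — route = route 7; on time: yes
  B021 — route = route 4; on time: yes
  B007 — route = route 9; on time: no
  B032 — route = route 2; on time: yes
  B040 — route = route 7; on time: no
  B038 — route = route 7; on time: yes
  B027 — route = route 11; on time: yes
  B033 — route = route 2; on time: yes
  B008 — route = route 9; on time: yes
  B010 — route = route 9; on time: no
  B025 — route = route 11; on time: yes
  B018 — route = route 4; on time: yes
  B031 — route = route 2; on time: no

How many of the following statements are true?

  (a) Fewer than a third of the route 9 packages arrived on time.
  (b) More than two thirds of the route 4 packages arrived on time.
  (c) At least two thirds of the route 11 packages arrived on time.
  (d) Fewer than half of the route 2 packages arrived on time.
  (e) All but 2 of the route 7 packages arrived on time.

(a) route 9: |A| = 9, |A ∩ B| = 2; needs |A ∩ B| / |A| < 1/3 — true.
(b) route 4: |A| = 6, |A ∩ B| = 4; needs |A ∩ B| / |A| > 2/3 — false.
(c) route 11: |A| = 8, |A ∩ B| = 6; needs |A ∩ B| / |A| ≥ 2/3 — true.
(d) route 2: |A| = 6, |A ∩ B| = 3; needs |A ∩ B| < |A ∖ B| — false.
(e) route 7: |A| = 6, |A ∩ B| = 4; needs |A ∖ B| = 2 — true.

3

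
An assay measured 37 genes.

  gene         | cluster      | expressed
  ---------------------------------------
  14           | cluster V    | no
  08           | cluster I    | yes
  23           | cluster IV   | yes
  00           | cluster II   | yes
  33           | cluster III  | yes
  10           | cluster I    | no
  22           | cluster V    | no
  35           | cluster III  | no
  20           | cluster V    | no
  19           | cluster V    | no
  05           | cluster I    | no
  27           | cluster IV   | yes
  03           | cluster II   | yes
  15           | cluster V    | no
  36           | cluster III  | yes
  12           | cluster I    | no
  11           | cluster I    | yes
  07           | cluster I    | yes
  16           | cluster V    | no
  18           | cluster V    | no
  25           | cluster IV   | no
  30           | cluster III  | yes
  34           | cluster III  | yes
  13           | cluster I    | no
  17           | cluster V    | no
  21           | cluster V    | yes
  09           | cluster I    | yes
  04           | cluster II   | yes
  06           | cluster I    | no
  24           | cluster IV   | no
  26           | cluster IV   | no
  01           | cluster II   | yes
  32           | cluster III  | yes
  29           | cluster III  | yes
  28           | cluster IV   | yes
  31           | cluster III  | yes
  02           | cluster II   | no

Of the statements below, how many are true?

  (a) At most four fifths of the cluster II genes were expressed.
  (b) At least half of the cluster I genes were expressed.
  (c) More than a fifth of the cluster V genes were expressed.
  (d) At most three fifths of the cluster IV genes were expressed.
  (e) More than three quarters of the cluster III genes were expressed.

(a) cluster II: |A| = 5, |A ∩ B| = 4; needs |A ∩ B| / |A| ≤ 4/5 — true.
(b) cluster I: |A| = 9, |A ∩ B| = 4; needs |A ∩ B| ≥ |A ∖ B| — false.
(c) cluster V: |A| = 9, |A ∩ B| = 1; needs |A ∩ B| / |A| > 1/5 — false.
(d) cluster IV: |A| = 6, |A ∩ B| = 3; needs |A ∩ B| / |A| ≤ 3/5 — true.
(e) cluster III: |A| = 8, |A ∩ B| = 7; needs |A ∩ B| / |A| > 3/4 — true.

3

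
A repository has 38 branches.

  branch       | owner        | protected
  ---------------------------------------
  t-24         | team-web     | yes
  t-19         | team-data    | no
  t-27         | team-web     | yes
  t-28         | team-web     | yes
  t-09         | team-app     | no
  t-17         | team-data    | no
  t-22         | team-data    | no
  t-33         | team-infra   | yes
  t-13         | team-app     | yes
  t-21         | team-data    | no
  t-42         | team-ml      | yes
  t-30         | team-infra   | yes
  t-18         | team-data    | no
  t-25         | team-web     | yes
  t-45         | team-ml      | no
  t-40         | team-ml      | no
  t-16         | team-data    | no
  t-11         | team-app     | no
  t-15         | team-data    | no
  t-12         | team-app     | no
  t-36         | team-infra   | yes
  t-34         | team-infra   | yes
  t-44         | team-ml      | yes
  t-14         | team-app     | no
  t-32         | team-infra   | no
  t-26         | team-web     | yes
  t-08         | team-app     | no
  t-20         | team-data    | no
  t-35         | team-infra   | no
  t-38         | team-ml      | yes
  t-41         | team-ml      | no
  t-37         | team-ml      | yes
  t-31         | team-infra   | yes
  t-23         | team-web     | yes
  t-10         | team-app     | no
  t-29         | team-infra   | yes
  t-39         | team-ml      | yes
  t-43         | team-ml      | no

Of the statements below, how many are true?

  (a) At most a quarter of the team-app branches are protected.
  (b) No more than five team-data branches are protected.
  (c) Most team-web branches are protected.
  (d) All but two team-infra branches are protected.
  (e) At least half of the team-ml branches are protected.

5

(a) team-app: |A| = 7, |A ∩ B| = 1; needs |A ∩ B| / |A| ≤ 1/4 — true.
(b) team-data: |A| = 8, |A ∩ B| = 0; needs |A ∩ B| ≤ 5 — true.
(c) team-web: |A| = 6, |A ∩ B| = 6; needs |A ∩ B| > |A ∖ B| — true.
(d) team-infra: |A| = 8, |A ∩ B| = 6; needs |A ∖ B| = 2 — true.
(e) team-ml: |A| = 9, |A ∩ B| = 5; needs |A ∩ B| ≥ |A ∖ B| — true.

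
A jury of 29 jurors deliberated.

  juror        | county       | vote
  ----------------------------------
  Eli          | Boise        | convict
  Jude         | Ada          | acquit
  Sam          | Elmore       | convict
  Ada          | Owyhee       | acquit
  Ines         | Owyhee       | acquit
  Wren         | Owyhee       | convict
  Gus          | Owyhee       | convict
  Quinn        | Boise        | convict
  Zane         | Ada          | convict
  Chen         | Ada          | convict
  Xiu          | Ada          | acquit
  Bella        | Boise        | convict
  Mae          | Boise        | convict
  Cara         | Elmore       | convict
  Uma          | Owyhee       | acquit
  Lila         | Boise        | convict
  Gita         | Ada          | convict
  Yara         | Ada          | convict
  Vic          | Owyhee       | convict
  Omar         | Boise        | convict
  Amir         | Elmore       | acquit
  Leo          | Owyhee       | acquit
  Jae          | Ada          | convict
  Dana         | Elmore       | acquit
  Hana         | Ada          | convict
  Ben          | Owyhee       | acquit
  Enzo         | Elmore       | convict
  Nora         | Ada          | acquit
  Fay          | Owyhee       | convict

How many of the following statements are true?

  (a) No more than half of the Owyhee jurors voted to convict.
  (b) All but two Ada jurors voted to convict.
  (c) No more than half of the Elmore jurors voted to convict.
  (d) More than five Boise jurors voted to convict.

(a) Owyhee: |A| = 9, |A ∩ B| = 4; needs |A ∩ B| ≤ |A ∖ B| — true.
(b) Ada: |A| = 9, |A ∩ B| = 6; needs |A ∖ B| = 2 — false.
(c) Elmore: |A| = 5, |A ∩ B| = 3; needs |A ∩ B| ≤ |A ∖ B| — false.
(d) Boise: |A| = 6, |A ∩ B| = 6; needs |A ∩ B| > 5 — true.

2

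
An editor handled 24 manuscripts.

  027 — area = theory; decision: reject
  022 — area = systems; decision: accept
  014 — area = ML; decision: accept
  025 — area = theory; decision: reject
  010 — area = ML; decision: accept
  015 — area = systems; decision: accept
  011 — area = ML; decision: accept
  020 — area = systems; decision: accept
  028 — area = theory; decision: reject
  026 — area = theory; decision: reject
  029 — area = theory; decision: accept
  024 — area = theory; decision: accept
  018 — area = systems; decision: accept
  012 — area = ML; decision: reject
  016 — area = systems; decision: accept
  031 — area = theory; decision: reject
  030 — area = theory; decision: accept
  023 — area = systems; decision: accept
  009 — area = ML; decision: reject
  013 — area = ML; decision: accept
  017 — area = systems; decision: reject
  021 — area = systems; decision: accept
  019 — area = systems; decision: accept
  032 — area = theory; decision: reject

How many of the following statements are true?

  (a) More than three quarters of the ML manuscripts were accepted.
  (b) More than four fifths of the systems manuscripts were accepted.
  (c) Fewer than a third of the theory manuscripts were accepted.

1

(a) ML: |A| = 6, |A ∩ B| = 4; needs |A ∩ B| / |A| > 3/4 — false.
(b) systems: |A| = 9, |A ∩ B| = 8; needs |A ∩ B| / |A| > 4/5 — true.
(c) theory: |A| = 9, |A ∩ B| = 3; needs |A ∩ B| / |A| < 1/3 — false.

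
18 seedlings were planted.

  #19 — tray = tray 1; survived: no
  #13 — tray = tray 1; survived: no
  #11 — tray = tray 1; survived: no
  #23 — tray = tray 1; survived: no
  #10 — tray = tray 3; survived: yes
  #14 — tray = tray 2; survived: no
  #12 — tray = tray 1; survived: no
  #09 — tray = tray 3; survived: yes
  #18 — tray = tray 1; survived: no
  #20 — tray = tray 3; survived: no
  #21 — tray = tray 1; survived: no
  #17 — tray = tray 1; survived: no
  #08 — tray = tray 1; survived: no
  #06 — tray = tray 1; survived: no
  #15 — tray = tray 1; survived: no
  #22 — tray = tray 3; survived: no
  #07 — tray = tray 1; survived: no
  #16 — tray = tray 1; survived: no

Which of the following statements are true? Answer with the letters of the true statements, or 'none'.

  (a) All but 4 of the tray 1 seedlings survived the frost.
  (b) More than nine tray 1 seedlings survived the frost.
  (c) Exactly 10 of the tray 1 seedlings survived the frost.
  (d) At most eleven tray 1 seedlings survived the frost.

|A| = 13, |A ∩ B| = 0, |A ∖ B| = 13.
(a) |A ∖ B| = 4: fails.
(b) |A ∩ B| > 9: fails.
(c) |A ∩ B| = 10: fails.
(d) |A ∩ B| ≤ 11: holds.

(d)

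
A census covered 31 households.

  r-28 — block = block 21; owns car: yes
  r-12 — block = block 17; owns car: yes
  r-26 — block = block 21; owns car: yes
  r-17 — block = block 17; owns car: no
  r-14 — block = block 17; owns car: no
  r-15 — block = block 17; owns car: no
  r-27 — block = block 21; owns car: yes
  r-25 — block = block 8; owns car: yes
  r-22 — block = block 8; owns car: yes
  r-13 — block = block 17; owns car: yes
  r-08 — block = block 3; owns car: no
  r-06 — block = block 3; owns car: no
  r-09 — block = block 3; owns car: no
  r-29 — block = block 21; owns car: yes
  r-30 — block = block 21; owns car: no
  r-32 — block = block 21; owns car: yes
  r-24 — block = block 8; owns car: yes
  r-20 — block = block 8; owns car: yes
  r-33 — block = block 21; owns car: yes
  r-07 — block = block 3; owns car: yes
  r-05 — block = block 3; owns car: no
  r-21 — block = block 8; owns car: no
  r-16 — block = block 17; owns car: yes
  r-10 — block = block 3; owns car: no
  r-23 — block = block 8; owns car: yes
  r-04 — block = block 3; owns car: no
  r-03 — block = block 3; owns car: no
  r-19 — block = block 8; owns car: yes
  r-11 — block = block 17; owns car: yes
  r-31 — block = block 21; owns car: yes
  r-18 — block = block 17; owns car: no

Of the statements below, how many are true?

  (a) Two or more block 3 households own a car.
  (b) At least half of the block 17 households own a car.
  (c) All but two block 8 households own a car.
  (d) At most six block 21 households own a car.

(a) block 3: |A| = 8, |A ∩ B| = 1; needs |A ∩ B| ≥ 2 — false.
(b) block 17: |A| = 8, |A ∩ B| = 4; needs |A ∩ B| ≥ |A ∖ B| — true.
(c) block 8: |A| = 7, |A ∩ B| = 6; needs |A ∖ B| = 2 — false.
(d) block 21: |A| = 8, |A ∩ B| = 7; needs |A ∩ B| ≤ 6 — false.

1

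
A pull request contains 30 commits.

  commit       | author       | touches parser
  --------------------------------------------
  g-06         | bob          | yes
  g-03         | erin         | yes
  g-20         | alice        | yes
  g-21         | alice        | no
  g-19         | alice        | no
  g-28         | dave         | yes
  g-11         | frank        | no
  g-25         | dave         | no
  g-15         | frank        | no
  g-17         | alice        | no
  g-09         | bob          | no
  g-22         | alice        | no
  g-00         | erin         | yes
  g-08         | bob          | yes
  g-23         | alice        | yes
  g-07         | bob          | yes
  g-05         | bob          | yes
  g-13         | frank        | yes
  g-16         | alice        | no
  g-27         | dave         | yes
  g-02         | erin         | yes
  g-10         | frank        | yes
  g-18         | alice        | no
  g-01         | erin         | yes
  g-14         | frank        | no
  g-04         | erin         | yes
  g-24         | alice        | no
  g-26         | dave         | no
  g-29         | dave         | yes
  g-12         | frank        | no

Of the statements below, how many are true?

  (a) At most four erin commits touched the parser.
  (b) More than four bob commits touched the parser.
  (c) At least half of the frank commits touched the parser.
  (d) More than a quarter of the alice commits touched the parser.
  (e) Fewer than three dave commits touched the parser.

(a) erin: |A| = 5, |A ∩ B| = 5; needs |A ∩ B| ≤ 4 — false.
(b) bob: |A| = 5, |A ∩ B| = 4; needs |A ∩ B| > 4 — false.
(c) frank: |A| = 6, |A ∩ B| = 2; needs |A ∩ B| ≥ |A ∖ B| — false.
(d) alice: |A| = 9, |A ∩ B| = 2; needs |A ∩ B| / |A| > 1/4 — false.
(e) dave: |A| = 5, |A ∩ B| = 3; needs |A ∩ B| < 3 — false.

0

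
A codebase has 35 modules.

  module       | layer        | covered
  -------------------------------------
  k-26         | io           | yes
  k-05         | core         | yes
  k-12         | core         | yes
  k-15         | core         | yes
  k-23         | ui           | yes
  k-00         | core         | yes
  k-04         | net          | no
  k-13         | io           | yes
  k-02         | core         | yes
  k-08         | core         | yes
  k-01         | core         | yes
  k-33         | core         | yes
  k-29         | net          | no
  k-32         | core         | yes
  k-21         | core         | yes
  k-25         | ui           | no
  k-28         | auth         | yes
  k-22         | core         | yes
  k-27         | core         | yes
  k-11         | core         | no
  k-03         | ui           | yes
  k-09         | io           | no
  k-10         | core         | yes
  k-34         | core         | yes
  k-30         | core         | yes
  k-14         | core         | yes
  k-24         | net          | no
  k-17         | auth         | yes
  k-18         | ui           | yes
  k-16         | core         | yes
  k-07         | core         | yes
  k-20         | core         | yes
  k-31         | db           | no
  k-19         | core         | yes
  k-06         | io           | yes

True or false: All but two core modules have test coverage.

False

The determiner here denotes the relation: |A ∖ B| = 2.
|A| = 21, |A ∩ B| = 20, |A ∖ B| = 1.
|A ∖ B| = 1, so the statement is false.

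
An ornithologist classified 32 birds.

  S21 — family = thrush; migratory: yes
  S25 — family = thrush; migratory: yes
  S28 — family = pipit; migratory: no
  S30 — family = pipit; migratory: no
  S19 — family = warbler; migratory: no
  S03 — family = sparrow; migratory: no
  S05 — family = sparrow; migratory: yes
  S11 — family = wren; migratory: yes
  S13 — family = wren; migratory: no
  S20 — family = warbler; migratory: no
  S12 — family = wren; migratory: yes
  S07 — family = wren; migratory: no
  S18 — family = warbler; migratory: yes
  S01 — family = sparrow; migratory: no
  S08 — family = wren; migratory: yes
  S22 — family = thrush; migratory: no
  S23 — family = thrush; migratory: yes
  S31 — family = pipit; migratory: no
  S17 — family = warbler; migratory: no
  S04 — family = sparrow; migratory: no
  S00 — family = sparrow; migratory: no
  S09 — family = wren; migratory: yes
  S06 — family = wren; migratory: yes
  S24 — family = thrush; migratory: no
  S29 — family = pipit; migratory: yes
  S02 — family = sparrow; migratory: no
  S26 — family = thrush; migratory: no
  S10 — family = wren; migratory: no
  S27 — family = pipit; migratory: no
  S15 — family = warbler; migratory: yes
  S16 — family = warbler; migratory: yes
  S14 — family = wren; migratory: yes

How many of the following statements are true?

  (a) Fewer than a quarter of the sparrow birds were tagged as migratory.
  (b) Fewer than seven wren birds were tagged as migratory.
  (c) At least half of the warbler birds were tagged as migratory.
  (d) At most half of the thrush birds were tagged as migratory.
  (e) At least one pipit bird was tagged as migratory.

5

(a) sparrow: |A| = 6, |A ∩ B| = 1; needs |A ∩ B| / |A| < 1/4 — true.
(b) wren: |A| = 9, |A ∩ B| = 6; needs |A ∩ B| < 7 — true.
(c) warbler: |A| = 6, |A ∩ B| = 3; needs |A ∩ B| ≥ |A ∖ B| — true.
(d) thrush: |A| = 6, |A ∩ B| = 3; needs |A ∩ B| ≤ |A ∖ B| — true.
(e) pipit: |A| = 5, |A ∩ B| = 1; needs A ∩ B ≠ ∅ (|A ∩ B| ≥ 1) — true.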